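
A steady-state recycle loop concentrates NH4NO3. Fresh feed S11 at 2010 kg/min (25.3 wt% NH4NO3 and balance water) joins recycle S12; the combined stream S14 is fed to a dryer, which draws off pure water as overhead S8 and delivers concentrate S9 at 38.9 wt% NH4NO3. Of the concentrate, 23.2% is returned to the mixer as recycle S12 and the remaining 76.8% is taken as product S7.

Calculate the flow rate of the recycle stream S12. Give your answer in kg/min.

Overall NH4NO3 balance (none leaves overhead): NH4NO3 in fresh feed = NH4NO3 in product, i.e. 2010×0.253 = (1−0.232)·S9·0.389.
S9 = 508.53/(0.389×0.768) = 1702.2 kg/min.
Recycle S12 = 0.232×1702.2 = 394.91 kg/min.

394.9 kg/min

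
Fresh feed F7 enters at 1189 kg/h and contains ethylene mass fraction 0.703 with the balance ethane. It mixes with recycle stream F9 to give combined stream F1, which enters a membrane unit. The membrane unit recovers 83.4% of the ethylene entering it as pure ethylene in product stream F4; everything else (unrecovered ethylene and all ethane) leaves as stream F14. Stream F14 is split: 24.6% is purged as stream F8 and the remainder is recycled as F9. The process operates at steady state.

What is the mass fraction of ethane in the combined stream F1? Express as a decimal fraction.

0.600

ethane enters only via F7 and leaves only via the purge: 1189×0.297 = 0.246×(ethane in F14), and the membrane unit passes all ethane, so ethane in F1 = ethane in F14 = 1435.5 kg/h.
ethylene in F1: m_A = 1189×0.703 + (1−0.246)·(1−0.834)·m_A, so m_A = 835.87/0.8748 = 955.46 kg/h.
F1 = 955.46 + 1435.5 = 2391 kg/h.
ethane fraction in F1 = 1435.5/2391 = 0.600.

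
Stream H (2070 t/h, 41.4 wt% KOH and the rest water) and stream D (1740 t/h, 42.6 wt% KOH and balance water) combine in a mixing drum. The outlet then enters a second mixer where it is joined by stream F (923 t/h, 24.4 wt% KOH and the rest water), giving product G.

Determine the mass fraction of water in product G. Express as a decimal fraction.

Overall, product flow = 4733 t/h.
water in = 2070×0.586 + 1740×0.574 + 923×0.756 = 2909.6 t/h.
water fraction in G = 0.615.

0.615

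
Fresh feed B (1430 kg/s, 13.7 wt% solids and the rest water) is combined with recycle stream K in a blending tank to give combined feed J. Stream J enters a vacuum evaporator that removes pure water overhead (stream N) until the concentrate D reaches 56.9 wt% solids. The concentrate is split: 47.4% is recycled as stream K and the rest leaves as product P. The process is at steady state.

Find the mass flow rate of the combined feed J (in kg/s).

Overall solids balance (none leaves overhead): solids in fresh feed = solids in product, i.e. 1430×0.137 = (1−0.474)·D·0.569.
D = 195.91/(0.569×0.526) = 654.57 kg/s.
Recycle K = 0.474×654.57 = 310.27 kg/s.
Combined feed J = 1430 + 310.27 = 1740.3 kg/s.

1740 kg/s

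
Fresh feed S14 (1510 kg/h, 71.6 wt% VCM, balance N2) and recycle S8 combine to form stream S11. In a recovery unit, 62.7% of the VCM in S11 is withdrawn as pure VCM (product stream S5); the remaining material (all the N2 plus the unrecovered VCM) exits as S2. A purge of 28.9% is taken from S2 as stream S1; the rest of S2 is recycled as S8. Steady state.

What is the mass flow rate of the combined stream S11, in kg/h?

2955 kg/h

N2 enters only via S14 and leaves only via the purge: 1510×0.284 = 0.289×(N2 in S2), and the recovery unit passes all N2, so N2 in S11 = N2 in S2 = 1483.9 kg/h.
VCM in S11: m_A = 1510×0.716 + (1−0.289)·(1−0.627)·m_A, so m_A = 1081.2/0.7348 = 1471.4 kg/h.
S11 = 1471.4 + 1483.9 = 2955.2 kg/h.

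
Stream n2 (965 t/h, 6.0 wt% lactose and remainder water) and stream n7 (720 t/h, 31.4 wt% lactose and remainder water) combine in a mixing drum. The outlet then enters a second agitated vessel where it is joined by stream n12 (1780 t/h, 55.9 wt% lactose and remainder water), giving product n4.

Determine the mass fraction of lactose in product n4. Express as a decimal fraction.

Overall, product flow = 3465 t/h.
lactose in = 965×0.060 + 720×0.314 + 1780×0.559 = 1279 t/h.
lactose fraction in n4 = 0.369.

0.369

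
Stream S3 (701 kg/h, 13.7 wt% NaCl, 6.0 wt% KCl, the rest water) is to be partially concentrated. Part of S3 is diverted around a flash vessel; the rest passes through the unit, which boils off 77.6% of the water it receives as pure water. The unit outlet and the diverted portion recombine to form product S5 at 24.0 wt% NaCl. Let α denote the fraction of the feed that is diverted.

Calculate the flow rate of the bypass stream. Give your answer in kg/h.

218.2 kg/h

All 701×0.137 = 96.037 kg/h of NaCl reaches S5, so S5 = 96.037/0.240 = 400.15 kg/h and vapour = 300.85 kg/h.
The evaporator receives (1−α)·701 of feed at 0.803 water and removes 0.776 of that water:
0.776×0.803×(1−α)×701 = 300.85
(1−α) = 300.85/436.81 = 0.6887;  α = 0.3113.
Bypass flow = 0.3113×701 = 218.2 kg/h.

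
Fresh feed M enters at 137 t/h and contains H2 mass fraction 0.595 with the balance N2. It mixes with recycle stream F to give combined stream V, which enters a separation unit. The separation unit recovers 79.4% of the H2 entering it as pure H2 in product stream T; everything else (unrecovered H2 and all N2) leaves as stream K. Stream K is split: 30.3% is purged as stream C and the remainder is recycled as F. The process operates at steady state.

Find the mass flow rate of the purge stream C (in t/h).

N2 enters only via M and leaves only via the purge: 137×0.405 = 0.303×(N2 in K), and the separation unit passes all N2, so N2 in V = N2 in K = 183.12 t/h.
H2 in V: m_A = 137×0.595 + (1−0.303)·(1−0.794)·m_A, so m_A = 81.515/0.8564 = 95.181 t/h.
K = (1−0.794)×95.181 + 183.12 = 202.73 t/h.
Purge C = 0.303×202.73 = 61.426 t/h.

61.43 t/h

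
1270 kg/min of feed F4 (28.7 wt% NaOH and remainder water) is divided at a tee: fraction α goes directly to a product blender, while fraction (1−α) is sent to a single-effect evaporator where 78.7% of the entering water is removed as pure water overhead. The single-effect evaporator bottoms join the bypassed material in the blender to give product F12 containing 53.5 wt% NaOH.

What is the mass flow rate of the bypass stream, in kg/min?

All 1270×0.287 = 364.49 kg/min of NaOH reaches F12, so F12 = 364.49/0.535 = 681.29 kg/min and vapour = 588.71 kg/min.
The evaporator receives (1−α)·1270 of feed at 0.713 water and removes 0.787 of that water:
0.787×0.713×(1−α)×1270 = 588.71
(1−α) = 588.71/712.64 = 0.8261;  α = 0.1739.
Bypass flow = 0.1739×1270 = 220.85 kg/min.

220.9 kg/min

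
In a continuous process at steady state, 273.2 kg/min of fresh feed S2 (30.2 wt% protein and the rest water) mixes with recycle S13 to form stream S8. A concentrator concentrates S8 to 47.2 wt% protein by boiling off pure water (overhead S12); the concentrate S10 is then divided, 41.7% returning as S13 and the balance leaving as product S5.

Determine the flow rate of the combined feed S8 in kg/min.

Overall protein balance (none leaves overhead): protein in fresh feed = protein in product, i.e. 273.2×0.302 = (1−0.417)·S10·0.472.
S10 = 82.506/(0.472×0.583) = 299.83 kg/min.
Recycle S13 = 0.417×299.83 = 125.03 kg/min.
Combined feed S8 = 273.2 + 125.03 = 398.23 kg/min.

398.2 kg/min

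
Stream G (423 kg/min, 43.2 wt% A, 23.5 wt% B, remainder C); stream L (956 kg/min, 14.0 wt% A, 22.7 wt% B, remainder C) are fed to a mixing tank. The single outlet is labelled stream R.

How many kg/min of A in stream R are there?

316.6 kg/min

A out = A in = 423×0.432 + 956×0.140 = 316.58 kg/min.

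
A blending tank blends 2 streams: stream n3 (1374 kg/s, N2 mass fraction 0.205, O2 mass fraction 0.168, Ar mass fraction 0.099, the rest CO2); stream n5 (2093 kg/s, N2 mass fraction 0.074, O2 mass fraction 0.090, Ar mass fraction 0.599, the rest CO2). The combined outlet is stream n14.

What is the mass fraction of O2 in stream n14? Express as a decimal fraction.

Total flow out = 1374 + 2093 = 3467 kg/s.
O2 in = 1374×0.168 + 2093×0.090 = 419.2 kg/s.
O2 mass fraction in n14 = 419.2/3467 = 0.121.

0.121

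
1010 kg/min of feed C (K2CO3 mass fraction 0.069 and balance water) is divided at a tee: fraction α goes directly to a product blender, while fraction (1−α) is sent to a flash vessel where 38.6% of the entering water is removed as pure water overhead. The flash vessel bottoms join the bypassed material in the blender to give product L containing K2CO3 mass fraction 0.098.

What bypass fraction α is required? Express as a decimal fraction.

All 1010×0.069 = 69.69 kg/min of K2CO3 reaches L, so L = 69.69/0.098 = 711.12 kg/min and vapour = 298.88 kg/min.
The evaporator receives (1−α)·1010 of feed at 0.931 water and removes 0.386 of that water:
0.386×0.931×(1−α)×1010 = 298.88
(1−α) = 298.88/362.96 = 0.8234;  α = 0.1766.

0.177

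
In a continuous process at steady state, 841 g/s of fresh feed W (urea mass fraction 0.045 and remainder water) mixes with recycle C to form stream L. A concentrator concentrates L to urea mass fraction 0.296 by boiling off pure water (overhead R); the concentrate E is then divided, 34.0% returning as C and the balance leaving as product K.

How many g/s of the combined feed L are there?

906.9 g/s

Overall urea balance (none leaves overhead): urea in fresh feed = urea in product, i.e. 841×0.045 = (1−0.340)·E·0.296.
E = 37.845/(0.296×0.660) = 193.72 g/s.
Recycle C = 0.340×193.72 = 65.865 g/s.
Combined feed L = 841 + 65.865 = 906.86 g/s.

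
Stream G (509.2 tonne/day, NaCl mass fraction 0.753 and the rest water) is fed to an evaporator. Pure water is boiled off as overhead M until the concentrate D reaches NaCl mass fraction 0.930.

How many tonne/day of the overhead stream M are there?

96.91 tonne/day

NaCl is conserved: 509.2×0.753 = 383.43 tonne/day all reports to the concentrate.
Concentrate = 383.43/(target fraction) = 412.29 tonne/day.
Overhead = 509.2 − 412.29 = 96.912 tonne/day.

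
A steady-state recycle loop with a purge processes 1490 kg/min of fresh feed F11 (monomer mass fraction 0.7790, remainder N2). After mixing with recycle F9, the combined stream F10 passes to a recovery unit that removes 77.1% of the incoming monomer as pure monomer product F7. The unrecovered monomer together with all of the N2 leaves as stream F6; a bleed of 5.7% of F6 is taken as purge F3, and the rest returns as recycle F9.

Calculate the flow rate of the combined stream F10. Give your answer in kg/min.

N2 enters only via F11 and leaves only via the purge: 1490×0.221 = 0.057×(N2 in F6), and the recovery unit passes all N2, so N2 in F10 = N2 in F6 = 5777 kg/min.
monomer in F10: m_A = 1490×0.779 + (1−0.057)·(1−0.771)·m_A, so m_A = 1160.7/0.7841 = 1480.4 kg/min.
F10 = 1480.4 + 5777 = 7257.4 kg/min.

7257 kg/min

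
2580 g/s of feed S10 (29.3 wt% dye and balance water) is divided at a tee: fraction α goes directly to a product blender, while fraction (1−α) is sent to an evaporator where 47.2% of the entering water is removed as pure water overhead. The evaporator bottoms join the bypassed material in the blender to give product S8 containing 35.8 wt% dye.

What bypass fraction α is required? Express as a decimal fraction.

0.456

All 2580×0.293 = 755.94 g/s of dye reaches S8, so S8 = 755.94/0.358 = 2111.6 g/s and vapour = 468.44 g/s.
The evaporator receives (1−α)·2580 of feed at 0.707 water and removes 0.472 of that water:
0.472×0.707×(1−α)×2580 = 468.44
(1−α) = 468.44/860.96 = 0.5441;  α = 0.4559.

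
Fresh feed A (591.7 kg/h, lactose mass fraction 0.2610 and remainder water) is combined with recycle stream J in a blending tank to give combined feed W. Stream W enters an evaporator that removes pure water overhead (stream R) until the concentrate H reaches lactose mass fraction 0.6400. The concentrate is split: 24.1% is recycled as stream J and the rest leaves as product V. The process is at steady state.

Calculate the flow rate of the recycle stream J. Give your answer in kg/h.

Overall lactose balance (none leaves overhead): lactose in fresh feed = lactose in product, i.e. 591.7×0.261 = (1−0.241)·H·0.640.
H = 154.43/(0.640×0.759) = 317.92 kg/h.
Recycle J = 0.241×317.92 = 76.619 kg/h.

76.62 kg/h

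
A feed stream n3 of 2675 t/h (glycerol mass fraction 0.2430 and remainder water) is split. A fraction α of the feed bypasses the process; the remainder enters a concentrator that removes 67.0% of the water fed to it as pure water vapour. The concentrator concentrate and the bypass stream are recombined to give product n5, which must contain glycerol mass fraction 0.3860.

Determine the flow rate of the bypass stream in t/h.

721.1 t/h

All 2675×0.243 = 650.02 t/h of glycerol reaches n5, so n5 = 650.02/0.386 = 1684 t/h and vapour = 991 t/h.
The evaporator receives (1−α)·2675 of feed at 0.757 water and removes 0.670 of that water:
0.670×0.757×(1−α)×2675 = 991
(1−α) = 991/1356.7 = 0.7304;  α = 0.2696.
Bypass flow = 0.2696×2675 = 721.1 t/h.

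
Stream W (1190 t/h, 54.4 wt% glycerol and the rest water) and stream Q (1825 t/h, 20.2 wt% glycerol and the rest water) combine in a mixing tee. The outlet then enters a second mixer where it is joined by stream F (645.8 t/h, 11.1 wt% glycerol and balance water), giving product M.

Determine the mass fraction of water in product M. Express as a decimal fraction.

Overall, product flow = 3660.8 t/h.
water in = 1190×0.456 + 1825×0.798 + 645.8×0.889 = 2573.1 t/h.
water fraction in M = 0.703.

0.703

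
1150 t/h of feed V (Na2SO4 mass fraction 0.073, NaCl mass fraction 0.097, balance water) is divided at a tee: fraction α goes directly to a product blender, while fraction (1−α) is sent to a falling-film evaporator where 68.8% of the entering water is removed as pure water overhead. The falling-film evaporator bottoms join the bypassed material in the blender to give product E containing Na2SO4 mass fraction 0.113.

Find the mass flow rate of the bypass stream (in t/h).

All 1150×0.073 = 83.95 t/h of Na2SO4 reaches E, so E = 83.95/0.113 = 742.92 t/h and vapour = 407.08 t/h.
The evaporator receives (1−α)·1150 of feed at 0.830 water and removes 0.688 of that water:
0.688×0.830×(1−α)×1150 = 407.08
(1−α) = 407.08/656.7 = 0.6199;  α = 0.3801.
Bypass flow = 0.3801×1150 = 437.13 t/h.

437.1 t/h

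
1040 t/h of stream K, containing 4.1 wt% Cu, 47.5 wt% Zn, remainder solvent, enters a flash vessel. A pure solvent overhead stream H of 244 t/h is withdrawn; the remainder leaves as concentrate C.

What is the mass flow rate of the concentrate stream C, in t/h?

Concentrate = 1040 − 244 = 796 t/h.

796 t/h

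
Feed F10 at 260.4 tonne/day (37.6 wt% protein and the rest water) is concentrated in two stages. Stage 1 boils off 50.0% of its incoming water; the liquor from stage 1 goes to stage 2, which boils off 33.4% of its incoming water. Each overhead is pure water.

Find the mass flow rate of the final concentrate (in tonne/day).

water in feed = 260.4×0.624 = 162.49 tonne/day.
After stage 1: water left = (1−0.500)×162.49 = 81.245; stream total = 179.16 tonne/day.
After stage 2: water left = (1−0.334)×81.245 = 54.109; final concentrate = 152.02 tonne/day.

152 tonne/day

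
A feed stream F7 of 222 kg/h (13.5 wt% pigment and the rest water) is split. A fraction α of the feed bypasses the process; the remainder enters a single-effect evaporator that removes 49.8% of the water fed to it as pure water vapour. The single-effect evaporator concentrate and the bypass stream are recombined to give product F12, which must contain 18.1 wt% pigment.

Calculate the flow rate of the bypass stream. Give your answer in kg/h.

All 222×0.135 = 29.97 kg/h of pigment reaches F12, so F12 = 29.97/0.181 = 165.58 kg/h and vapour = 56.42 kg/h.
The evaporator receives (1−α)·222 of feed at 0.865 water and removes 0.498 of that water:
0.498×0.865×(1−α)×222 = 56.42
(1−α) = 56.42/95.631 = 0.5900;  α = 0.4100.
Bypass flow = 0.4100×222 = 91.025 kg/h.

91.03 kg/h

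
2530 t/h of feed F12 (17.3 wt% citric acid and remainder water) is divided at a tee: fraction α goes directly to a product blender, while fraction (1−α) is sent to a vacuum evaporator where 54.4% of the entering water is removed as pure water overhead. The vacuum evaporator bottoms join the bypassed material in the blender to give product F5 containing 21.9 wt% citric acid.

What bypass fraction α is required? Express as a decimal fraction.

All 2530×0.173 = 437.69 t/h of citric acid reaches F5, so F5 = 437.69/0.219 = 1998.6 t/h and vapour = 531.42 t/h.
The evaporator receives (1−α)·2530 of feed at 0.827 water and removes 0.544 of that water:
0.544×0.827×(1−α)×2530 = 531.42
(1−α) = 531.42/1138.2 = 0.4669;  α = 0.5331.

0.533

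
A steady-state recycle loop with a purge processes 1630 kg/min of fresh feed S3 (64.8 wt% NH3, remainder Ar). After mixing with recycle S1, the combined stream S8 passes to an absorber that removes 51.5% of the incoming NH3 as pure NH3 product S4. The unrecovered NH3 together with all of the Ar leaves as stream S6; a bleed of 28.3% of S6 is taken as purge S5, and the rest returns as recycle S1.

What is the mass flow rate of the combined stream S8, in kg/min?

3647 kg/min

Ar enters only via S3 and leaves only via the purge: 1630×0.352 = 0.283×(Ar in S6), and the absorber passes all Ar, so Ar in S8 = Ar in S6 = 2027.4 kg/min.
NH3 in S8: m_A = 1630×0.648 + (1−0.283)·(1−0.515)·m_A, so m_A = 1056.2/0.6523 = 1619.4 kg/min.
S8 = 1619.4 + 2027.4 = 3646.8 kg/min.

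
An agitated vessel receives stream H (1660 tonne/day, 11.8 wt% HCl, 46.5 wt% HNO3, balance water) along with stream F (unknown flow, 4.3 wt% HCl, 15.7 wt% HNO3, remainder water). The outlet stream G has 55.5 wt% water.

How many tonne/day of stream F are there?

Let F be the unknown flow. Total out = 1660 + F.
water balance: 692.22 + 0.800·F = 0.555·(1660 + F)
(0.800 − 0.555)·F = 0.555×1660 − 692.22 = 229.08
F = 229.08 / 0.245 = 935.02 tonne/day

935 tonne/day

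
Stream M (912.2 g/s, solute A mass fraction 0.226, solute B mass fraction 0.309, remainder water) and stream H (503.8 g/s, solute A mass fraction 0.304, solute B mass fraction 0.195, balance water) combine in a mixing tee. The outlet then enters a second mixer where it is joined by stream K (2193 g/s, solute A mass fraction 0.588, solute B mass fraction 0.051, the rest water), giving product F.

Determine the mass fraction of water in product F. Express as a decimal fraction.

Overall, product flow = 3609 g/s.
water in = 912.2×0.465 + 503.8×0.501 + 2193×0.361 = 1468.2 g/s.
water fraction in F = 0.407.

0.407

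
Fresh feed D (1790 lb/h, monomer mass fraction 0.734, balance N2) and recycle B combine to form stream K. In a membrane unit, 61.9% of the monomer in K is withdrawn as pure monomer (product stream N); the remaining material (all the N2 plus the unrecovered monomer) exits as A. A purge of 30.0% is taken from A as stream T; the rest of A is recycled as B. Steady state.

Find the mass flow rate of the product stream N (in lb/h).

monomer in K: m_A = 1790×0.734 + (1−0.300)·(1−0.619)·m_A, so m_A = 1313.9/0.7333 = 1791.7 lb/h.
Product N = 0.619×1791.7 = 1109.1 lb/h.

1109 lb/h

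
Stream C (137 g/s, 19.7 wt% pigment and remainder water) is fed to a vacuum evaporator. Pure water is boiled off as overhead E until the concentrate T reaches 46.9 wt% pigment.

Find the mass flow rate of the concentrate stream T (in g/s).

57.55 g/s

pigment is conserved: 137×0.197 = 26.989 g/s all reports to the concentrate.
Concentrate = 26.989/(target fraction) = 57.546 g/s.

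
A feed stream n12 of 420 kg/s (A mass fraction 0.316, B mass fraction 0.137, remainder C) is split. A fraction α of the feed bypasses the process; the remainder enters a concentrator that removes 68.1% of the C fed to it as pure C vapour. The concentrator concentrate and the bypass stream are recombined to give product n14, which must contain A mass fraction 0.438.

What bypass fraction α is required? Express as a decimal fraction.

All 420×0.316 = 132.72 kg/s of A reaches n14, so n14 = 132.72/0.438 = 303.01 kg/s and vapour = 116.99 kg/s.
The evaporator receives (1−α)·420 of feed at 0.547 C and removes 0.681 of that C:
0.681×0.547×(1−α)×420 = 116.99
(1−α) = 116.99/156.45 = 0.7477;  α = 0.2523.

0.252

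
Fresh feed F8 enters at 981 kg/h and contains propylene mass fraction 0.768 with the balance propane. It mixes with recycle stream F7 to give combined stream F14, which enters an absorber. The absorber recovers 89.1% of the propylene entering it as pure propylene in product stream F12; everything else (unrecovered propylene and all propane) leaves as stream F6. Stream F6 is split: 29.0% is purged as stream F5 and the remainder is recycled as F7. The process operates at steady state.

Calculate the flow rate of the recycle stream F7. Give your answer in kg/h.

propane enters only via F8 and leaves only via the purge: 981×0.232 = 0.290×(propane in F6), and the absorber passes all propane, so propane in F14 = propane in F6 = 784.8 kg/h.
propylene in F14: m_A = 981×0.768 + (1−0.290)·(1−0.891)·m_A, so m_A = 753.41/0.9226 = 816.61 kg/h.
F6 = (1−0.891)×816.61 + 784.8 = 873.81 kg/h.
Recycle F7 = (1−0.290)×873.81 = 620.41 kg/h.

620.4 kg/h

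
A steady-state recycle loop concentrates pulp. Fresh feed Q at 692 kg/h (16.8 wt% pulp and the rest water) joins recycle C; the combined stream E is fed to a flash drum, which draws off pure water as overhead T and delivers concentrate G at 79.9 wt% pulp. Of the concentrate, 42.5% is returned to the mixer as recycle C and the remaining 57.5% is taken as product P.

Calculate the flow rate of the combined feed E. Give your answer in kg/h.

Overall pulp balance (none leaves overhead): pulp in fresh feed = pulp in product, i.e. 692×0.168 = (1−0.425)·G·0.799.
G = 116.26/(0.799×0.575) = 253.05 kg/h.
Recycle C = 0.425×253.05 = 107.54 kg/h.
Combined feed E = 692 + 107.54 = 799.54 kg/h.

799.5 kg/h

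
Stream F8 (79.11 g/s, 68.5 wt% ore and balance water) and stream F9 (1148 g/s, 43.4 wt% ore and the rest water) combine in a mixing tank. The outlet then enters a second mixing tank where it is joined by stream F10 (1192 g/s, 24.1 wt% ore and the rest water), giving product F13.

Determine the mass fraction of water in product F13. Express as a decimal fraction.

Overall, product flow = 2419.1 g/s.
water in = 79.11×0.315 + 1148×0.566 + 1192×0.759 = 1579.4 g/s.
water fraction in F13 = 0.6529.

0.6529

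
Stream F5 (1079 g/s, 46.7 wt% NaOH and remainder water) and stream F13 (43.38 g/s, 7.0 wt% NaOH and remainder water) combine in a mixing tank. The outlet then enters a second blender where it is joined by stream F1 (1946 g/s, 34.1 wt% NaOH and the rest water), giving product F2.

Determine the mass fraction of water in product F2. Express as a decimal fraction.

Overall, product flow = 3068.4 g/s.
water in = 1079×0.533 + 43.38×0.930 + 1946×0.659 = 1897.9 g/s.
water fraction in F2 = 0.619.

0.619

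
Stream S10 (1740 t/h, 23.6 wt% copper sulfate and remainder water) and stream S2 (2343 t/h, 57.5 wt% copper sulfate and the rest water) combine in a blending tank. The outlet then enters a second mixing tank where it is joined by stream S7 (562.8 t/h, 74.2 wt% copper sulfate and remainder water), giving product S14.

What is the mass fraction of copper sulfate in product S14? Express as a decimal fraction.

Overall, product flow = 4645.8 t/h.
copper sulfate in = 1740×0.236 + 2343×0.575 + 562.8×0.742 = 2175.5 t/h.
copper sulfate fraction in S14 = 0.468.

0.468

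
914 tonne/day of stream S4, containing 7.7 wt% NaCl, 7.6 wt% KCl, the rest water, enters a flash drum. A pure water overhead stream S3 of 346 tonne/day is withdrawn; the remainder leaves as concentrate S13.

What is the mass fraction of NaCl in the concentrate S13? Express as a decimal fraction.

0.124

NaCl is not removed: 914×0.077 = 70.378 tonne/day of NaCl enters S13.
Concentrate = 914 − 346 = 568 tonne/day.
Mass fraction = 70.378/568 = 0.124.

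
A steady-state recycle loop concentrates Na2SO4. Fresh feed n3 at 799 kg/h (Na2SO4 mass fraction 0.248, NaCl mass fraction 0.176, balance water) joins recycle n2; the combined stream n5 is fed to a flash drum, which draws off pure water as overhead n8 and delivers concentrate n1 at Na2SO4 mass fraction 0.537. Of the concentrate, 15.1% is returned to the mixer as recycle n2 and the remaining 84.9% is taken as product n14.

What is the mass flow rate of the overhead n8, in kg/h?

430 kg/h

Overall Na2SO4 balance (none leaves overhead): Na2SO4 in fresh feed = Na2SO4 in product, i.e. 799×0.248 = (1−0.151)·n1·0.537.
n1 = 198.15/(0.537×0.849) = 434.63 kg/h.
Recycle n2 = 0.151×434.63 = 65.629 kg/h.
Combined feed n5 = 799 + 65.629 = 864.63 kg/h.
Overhead n8 = n5 − n1 = 864.63 − 434.63 = 430 kg/h.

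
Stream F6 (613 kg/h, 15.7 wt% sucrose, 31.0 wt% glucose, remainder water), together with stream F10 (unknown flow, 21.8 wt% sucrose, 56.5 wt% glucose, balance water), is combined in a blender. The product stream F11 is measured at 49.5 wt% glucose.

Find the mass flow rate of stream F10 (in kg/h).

Let F10 be the unknown flow. Total out = 613 + F10.
glucose balance: 190.03 + 0.565·F10 = 0.495·(613 + F10)
(0.565 − 0.495)·F10 = 0.495×613 − 190.03 = 113.41
F10 = 113.41 / 0.070 = 1620.1 kg/h

1620 kg/h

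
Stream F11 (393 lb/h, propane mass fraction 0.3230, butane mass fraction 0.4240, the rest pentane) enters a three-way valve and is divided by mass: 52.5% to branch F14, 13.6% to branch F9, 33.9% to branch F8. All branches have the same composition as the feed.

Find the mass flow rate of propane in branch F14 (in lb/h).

66.64 lb/h

Branch F14 total = 0.525×393 = 206.33 lb/h.
propane in F14 = 0.323×206.33 = 66.643 lb/h.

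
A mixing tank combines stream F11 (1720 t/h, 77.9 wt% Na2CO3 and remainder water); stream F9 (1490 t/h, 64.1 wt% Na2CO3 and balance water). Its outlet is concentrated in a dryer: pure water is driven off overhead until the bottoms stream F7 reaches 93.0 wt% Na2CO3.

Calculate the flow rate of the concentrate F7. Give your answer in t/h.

Na2CO3 entering = 1720×0.779 + 1490×0.641 = 2295 t/h.
All Na2CO3 reports to F7, so F7 = 2295/0.930 = 2467.7 t/h.

2468 t/h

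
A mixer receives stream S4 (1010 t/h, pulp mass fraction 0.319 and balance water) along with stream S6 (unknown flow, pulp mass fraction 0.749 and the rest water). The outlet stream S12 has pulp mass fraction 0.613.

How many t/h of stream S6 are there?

Let S6 be the unknown flow. Total out = 1010 + S6.
pulp balance: 322.19 + 0.749·S6 = 0.613·(1010 + S6)
(0.749 − 0.613)·S6 = 0.613×1010 − 322.19 = 296.94
S6 = 296.94 / 0.136 = 2183.4 t/h

2183 t/h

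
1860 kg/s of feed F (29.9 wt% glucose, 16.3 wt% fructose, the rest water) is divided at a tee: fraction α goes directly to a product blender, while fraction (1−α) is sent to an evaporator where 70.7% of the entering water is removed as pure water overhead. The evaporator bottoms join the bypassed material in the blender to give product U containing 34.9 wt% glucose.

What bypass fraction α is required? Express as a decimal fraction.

All 1860×0.299 = 556.14 kg/s of glucose reaches U, so U = 556.14/0.349 = 1593.5 kg/s and vapour = 266.48 kg/s.
The evaporator receives (1−α)·1860 of feed at 0.538 water and removes 0.707 of that water:
0.707×0.538×(1−α)×1860 = 266.48
(1−α) = 266.48/707.48 = 0.3767;  α = 0.6233.

0.623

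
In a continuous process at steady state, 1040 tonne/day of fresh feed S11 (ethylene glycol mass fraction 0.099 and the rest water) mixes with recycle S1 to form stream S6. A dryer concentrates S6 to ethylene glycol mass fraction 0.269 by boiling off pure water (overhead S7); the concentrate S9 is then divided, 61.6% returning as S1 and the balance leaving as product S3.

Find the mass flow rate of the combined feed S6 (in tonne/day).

Overall ethylene glycol balance (none leaves overhead): ethylene glycol in fresh feed = ethylene glycol in product, i.e. 1040×0.099 = (1−0.616)·S9·0.269.
S9 = 102.96/(0.269×0.384) = 996.75 tonne/day.
Recycle S1 = 0.616×996.75 = 614 tonne/day.
Combined feed S6 = 1040 + 614 = 1654 tonne/day.

1654 tonne/day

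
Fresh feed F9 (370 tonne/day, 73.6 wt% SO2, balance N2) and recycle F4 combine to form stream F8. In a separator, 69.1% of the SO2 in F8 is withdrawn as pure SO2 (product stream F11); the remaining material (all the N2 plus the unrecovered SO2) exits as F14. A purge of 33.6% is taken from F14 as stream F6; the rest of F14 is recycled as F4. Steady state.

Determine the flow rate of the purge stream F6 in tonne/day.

133.3 tonne/day

N2 enters only via F9 and leaves only via the purge: 370×0.264 = 0.336×(N2 in F14), and the separator passes all N2, so N2 in F8 = N2 in F14 = 290.71 tonne/day.
SO2 in F8: m_A = 370×0.736 + (1−0.336)·(1−0.691)·m_A, so m_A = 272.32/0.7948 = 342.62 tonne/day.
F14 = (1−0.691)×342.62 + 290.71 = 396.58 tonne/day.
Purge F6 = 0.336×396.58 = 133.25 tonne/day.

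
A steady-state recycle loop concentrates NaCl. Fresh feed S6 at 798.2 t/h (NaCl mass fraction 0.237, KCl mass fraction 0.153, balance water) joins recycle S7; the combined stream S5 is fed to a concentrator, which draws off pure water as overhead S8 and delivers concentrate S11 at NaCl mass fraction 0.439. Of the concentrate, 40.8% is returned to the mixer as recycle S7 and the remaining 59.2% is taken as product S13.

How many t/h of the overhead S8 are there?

Overall NaCl balance (none leaves overhead): NaCl in fresh feed = NaCl in product, i.e. 798.2×0.237 = (1−0.408)·S11·0.439.
S11 = 189.17/(0.439×0.592) = 727.9 t/h.
Recycle S7 = 0.408×727.9 = 296.98 t/h.
Combined feed S5 = 798.2 + 296.98 = 1095.2 t/h.
Overhead S8 = S5 − S11 = 1095.2 − 727.9 = 367.28 t/h.

367.3 t/h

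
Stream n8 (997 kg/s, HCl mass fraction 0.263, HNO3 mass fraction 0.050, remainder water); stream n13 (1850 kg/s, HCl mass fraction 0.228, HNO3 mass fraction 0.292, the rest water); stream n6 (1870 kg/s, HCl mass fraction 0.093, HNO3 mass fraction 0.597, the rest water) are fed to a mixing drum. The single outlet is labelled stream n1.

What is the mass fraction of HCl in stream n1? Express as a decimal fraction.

Total flow out = 997 + 1850 + 1870 = 4717 kg/s.
HCl in = 997×0.263 + 1850×0.228 + 1870×0.093 = 857.92 kg/s.
HCl mass fraction in n1 = 857.92/4717 = 0.182.

0.182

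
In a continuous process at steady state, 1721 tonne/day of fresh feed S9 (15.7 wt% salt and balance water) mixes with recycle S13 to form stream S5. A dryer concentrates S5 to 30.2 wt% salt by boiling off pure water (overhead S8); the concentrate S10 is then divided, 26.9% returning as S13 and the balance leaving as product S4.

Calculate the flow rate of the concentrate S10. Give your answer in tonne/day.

1224 tonne/day

Overall salt balance (none leaves overhead): salt in fresh feed = salt in product, i.e. 1721×0.157 = (1−0.269)·S10·0.302.
S10 = 270.2/(0.302×0.731) = 1223.9 tonne/day.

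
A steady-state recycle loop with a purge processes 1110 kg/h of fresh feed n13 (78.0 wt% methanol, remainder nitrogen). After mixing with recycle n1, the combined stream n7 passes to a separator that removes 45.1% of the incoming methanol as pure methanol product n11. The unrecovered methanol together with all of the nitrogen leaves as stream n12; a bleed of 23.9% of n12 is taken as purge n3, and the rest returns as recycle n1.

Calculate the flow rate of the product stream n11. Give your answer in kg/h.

methanol in n7: m_A = 1110×0.780 + (1−0.239)·(1−0.451)·m_A, so m_A = 865.8/0.5822 = 1487.1 kg/h.
Product n11 = 0.451×1487.1 = 670.68 kg/h.

670.7 kg/h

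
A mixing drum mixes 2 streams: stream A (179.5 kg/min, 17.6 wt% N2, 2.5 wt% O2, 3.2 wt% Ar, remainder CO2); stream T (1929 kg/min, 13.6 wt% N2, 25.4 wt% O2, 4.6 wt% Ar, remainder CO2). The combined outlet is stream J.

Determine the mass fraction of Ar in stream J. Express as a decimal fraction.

Total flow out = 179.5 + 1929 = 2108.5 kg/min.
Ar in = 179.5×0.032 + 1929×0.046 = 94.478 kg/min.
Ar mass fraction in J = 94.478/2108.5 = 0.045.

0.045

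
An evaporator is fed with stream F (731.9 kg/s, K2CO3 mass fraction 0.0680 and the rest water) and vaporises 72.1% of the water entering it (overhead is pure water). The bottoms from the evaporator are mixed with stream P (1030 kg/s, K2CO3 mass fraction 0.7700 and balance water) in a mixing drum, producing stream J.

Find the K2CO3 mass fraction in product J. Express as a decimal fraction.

Vapour removed = 0.721×0.932×731.9 = 491.82 kg/s; concentrate = 240.08 kg/s.
K2CO3 reaching the mixer = 49.769 (from concentrate) + 1030×0.770 = 842.87 kg/s.
Product flow = 240.08 + 1030 = 1270.1 kg/s; K2CO3 fraction = 0.6636.

0.6636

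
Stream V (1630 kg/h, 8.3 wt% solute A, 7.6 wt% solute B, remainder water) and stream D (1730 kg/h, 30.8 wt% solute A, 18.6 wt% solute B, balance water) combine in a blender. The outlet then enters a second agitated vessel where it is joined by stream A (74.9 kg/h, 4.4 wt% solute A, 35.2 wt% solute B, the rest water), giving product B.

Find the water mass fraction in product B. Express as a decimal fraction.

Overall, product flow = 3434.9 kg/h.
water in = 1630×0.841 + 1730×0.506 + 74.9×0.604 = 2291.4 kg/h.
water fraction in B = 0.6671.

0.6671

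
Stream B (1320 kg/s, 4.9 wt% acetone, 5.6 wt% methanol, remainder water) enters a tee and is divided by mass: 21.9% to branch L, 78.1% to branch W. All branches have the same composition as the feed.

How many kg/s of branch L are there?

289.1 kg/s

Branch L flow = 0.219×1320 = 289.08 kg/s.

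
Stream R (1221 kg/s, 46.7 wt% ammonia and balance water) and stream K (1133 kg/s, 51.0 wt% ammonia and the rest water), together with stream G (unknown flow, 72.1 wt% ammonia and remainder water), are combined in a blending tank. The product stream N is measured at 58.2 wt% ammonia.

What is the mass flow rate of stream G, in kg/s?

Let G be the unknown flow. Total out = 2354 + G.
ammonia balance: 1148 + 0.721·G = 0.582·(2354 + G)
(0.721 − 0.582)·G = 0.582×2354 − 1148 = 221.99
G = 221.99 / 0.139 = 1597.1 kg/s

1597 kg/s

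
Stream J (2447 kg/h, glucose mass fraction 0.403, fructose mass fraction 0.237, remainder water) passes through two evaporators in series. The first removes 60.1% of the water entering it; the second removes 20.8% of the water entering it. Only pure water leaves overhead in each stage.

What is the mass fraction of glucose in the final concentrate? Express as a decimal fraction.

water in feed = 2447×0.360 = 880.92 kg/h.
After stage 1: water left = (1−0.601)×880.92 = 351.49; stream total = 1917.6 kg/h.
After stage 2: water left = (1−0.208)×351.49 = 278.38; final concentrate = 1844.5 kg/h.
glucose fraction = 986.14/1844.5 = 0.535.

0.535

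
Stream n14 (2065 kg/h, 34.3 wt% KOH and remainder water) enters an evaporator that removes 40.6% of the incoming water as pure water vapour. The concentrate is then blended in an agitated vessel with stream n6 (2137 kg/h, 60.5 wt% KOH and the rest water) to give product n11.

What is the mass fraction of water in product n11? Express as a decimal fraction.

Vapour removed = 0.406×0.657×2065 = 550.82 kg/h; concentrate = 1514.2 kg/h.
water reaching the mixer = 805.88 (from concentrate) + 2137×0.395 = 1650 kg/h.
Product flow = 1514.2 + 2137 = 3651.2 kg/h; water fraction = 0.452.

0.452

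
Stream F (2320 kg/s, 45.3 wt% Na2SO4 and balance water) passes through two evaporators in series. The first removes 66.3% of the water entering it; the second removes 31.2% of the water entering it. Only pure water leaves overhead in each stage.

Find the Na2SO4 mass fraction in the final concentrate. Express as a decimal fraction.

0.7813

water in feed = 2320×0.547 = 1269 kg/s.
After stage 1: water left = (1−0.663)×1269 = 427.67; stream total = 1478.6 kg/s.
After stage 2: water left = (1−0.312)×427.67 = 294.23; final concentrate = 1345.2 kg/s.
Na2SO4 fraction = 1051/1345.2 = 0.7813.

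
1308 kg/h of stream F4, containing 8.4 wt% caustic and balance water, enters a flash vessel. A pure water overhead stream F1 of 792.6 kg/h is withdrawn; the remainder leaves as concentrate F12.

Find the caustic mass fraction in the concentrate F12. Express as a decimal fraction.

caustic is not removed: 1308×0.084 = 109.87 kg/h of caustic enters F12.
Concentrate = 1308 − 792.6 = 515.4 kg/h.
Mass fraction = 109.87/515.4 = 0.2132.

0.2132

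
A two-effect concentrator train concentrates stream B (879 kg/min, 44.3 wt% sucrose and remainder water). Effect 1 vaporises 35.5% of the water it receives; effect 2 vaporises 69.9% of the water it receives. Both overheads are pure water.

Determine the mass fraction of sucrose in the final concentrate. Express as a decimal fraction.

0.804

water in feed = 879×0.557 = 489.6 kg/min.
After stage 1: water left = (1−0.355)×489.6 = 315.79; stream total = 705.19 kg/min.
After stage 2: water left = (1−0.699)×315.79 = 95.054; final concentrate = 484.45 kg/min.
sucrose fraction = 389.4/484.45 = 0.804.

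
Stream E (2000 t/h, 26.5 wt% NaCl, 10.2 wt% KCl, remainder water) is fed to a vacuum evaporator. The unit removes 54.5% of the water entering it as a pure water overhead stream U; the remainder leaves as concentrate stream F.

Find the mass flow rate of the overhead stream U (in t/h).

690 t/h

water entering = 2000×0.633 = 1266 t/h; overhead removed = 0.545×1266 = 689.97 t/h.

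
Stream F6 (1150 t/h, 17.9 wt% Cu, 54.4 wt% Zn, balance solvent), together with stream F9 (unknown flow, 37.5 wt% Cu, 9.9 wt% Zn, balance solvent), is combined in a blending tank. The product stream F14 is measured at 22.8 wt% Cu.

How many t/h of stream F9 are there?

383.3 t/h

Let F9 be the unknown flow. Total out = 1150 + F9.
Cu balance: 205.85 + 0.375·F9 = 0.228·(1150 + F9)
(0.375 − 0.228)·F9 = 0.228×1150 − 205.85 = 56.35
F9 = 56.35 / 0.147 = 383.33 t/h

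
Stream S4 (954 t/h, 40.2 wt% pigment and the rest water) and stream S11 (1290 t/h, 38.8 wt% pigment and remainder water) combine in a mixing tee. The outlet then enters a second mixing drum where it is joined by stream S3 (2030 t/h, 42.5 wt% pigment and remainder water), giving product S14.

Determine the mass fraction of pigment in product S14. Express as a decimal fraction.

Overall, product flow = 4274 t/h.
pigment in = 954×0.402 + 1290×0.388 + 2030×0.425 = 1746.8 t/h.
pigment fraction in S14 = 0.4087.

0.4087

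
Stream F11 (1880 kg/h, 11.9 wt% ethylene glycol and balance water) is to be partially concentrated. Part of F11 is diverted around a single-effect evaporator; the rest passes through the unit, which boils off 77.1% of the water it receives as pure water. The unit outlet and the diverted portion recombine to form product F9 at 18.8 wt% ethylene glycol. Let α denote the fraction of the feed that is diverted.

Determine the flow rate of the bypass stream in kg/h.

864.2 kg/h

All 1880×0.119 = 223.72 kg/h of ethylene glycol reaches F9, so F9 = 223.72/0.188 = 1190 kg/h and vapour = 690 kg/h.
The evaporator receives (1−α)·1880 of feed at 0.881 water and removes 0.771 of that water:
0.771×0.881×(1−α)×1880 = 690
(1−α) = 690/1277 = 0.5403;  α = 0.4597.
Bypass flow = 0.4597×1880 = 864.18 kg/h.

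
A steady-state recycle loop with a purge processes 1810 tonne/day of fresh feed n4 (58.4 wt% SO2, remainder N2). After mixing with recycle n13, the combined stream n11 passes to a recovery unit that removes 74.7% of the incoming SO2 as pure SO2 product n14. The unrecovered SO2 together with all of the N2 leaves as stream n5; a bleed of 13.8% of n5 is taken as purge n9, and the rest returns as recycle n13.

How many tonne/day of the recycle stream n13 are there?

4998 tonne/day

N2 enters only via n4 and leaves only via the purge: 1810×0.416 = 0.138×(N2 in n5), and the recovery unit passes all N2, so N2 in n11 = N2 in n5 = 5456.2 tonne/day.
SO2 in n11: m_A = 1810×0.584 + (1−0.138)·(1−0.747)·m_A, so m_A = 1057/0.7819 = 1351.9 tonne/day.
n5 = (1−0.747)×1351.9 + 5456.2 = 5798.3 tonne/day.
Recycle n13 = (1−0.138)×5798.3 = 4998.1 tonne/day.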